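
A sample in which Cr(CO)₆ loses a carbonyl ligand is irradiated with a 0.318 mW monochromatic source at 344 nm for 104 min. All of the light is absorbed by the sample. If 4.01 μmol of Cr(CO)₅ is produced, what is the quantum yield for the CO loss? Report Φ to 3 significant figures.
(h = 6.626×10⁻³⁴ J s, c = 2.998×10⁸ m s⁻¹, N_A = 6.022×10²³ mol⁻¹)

Φ = 0.703

Product: 4.01 μmol = 4.01×10⁻⁶ mol.
Photon energy at 344 nm: hc/λ = (6.626×10⁻³⁴)(2.998×10⁸)/(344×10⁻⁹) = 5.775×10⁻¹⁹ J.
Energy delivered: (0.318 mW)(6240 s) = 1.984 J.
Photons incident: 1.984 / 5.775×10⁻¹⁹ = 3.435×10¹⁸, i.e. 3.435×10¹⁸/6.022×10²³ = 5.704×10⁻⁶ mol.
Φ = 4.01×10⁻⁶ mol / 5.704×10⁻⁶ mol photons = 0.703.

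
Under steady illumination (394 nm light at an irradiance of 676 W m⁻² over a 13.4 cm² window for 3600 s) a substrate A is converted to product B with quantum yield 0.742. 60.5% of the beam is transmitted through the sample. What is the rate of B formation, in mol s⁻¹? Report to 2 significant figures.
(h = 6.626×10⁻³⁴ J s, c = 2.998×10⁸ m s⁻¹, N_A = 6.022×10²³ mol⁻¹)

8.7×10⁻⁷ mol s⁻¹

Photon energy at 394 nm: hc/λ = (6.626×10⁻³⁴)(2.998×10⁸)/(394×10⁻⁹) = 5.042×10⁻¹⁹ J.
Energy delivered: (676 W m⁻²)(13.4×10⁻⁴ m²)(3600 s) = 3261 J.
Photons incident: 3261 / 5.042×10⁻¹⁹ = 6.468×10²¹, i.e. 6.468×10²¹/6.022×10²³ = 0.01074 mol.
Fraction absorbed: 1 − 60.5/100 = 0.3950.
Photons absorbed: 0.3950 × 0.01074 = 0.004242 mol.
Product formed: 0.742 × 0.004242 = 0.003148 mol.
Rate: 0.003148 / 3600 s = 8.7×10⁻⁷ mol s⁻¹.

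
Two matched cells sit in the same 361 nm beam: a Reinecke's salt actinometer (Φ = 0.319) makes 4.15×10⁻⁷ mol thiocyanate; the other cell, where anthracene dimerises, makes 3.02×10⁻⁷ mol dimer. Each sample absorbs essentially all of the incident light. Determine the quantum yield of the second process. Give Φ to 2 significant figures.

Photons absorbed by the actinometer: 4.15×10⁻⁷ / 0.319 = 1.301×10⁻⁶ mol.
Φ(unknown) = 3.02×10⁻⁷ / 1.301×10⁻⁶ = 0.23.

Φ = 0.23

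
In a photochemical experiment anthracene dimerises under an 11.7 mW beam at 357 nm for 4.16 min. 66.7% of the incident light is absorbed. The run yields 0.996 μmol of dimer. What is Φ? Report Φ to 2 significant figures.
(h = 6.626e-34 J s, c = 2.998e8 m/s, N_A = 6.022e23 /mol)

Product: 0.996 μmol = 9.96e-7 mol.
Photon energy at 357 nm: hc/λ = (6.626e-34)(2.998e8)/(357e-9) = 5.564e-19 J.
Energy delivered: (11.7 mW)(249.6 s) = 2.920 J.
Photons incident: 2.920 / 5.564e-19 = 5.248e18, i.e. 5.248e18/6.022e23 = 8.715e-6 mol.
Photons absorbed: 0.667 × 8.715e-6 = 5.813e-6 mol.
Φ = 9.96e-7 mol / 5.813e-6 mol photons = 0.17.

Φ = 0.17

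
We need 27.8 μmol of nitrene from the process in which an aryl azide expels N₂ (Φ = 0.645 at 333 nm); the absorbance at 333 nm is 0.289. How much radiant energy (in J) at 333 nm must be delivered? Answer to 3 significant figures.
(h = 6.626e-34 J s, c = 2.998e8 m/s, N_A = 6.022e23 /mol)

Product: 27.8 μmol = 2.78e-5 mol.
Photons that must be absorbed: 2.78e-5 / 0.645 = 4.310e-5 mol.
Fraction absorbed: 1 − 10^(−0.289) = 0.4860.
Incident photons needed: 4.310e-5 / 0.4860 = 8.868e-5 mol.
Photon energy: hc/λ = 5.965e-19 J; per mole, 3.592e5 J mol⁻¹.
Energy required: 8.868e-5 × 3.592e5 = 31.9 J.

31.9 J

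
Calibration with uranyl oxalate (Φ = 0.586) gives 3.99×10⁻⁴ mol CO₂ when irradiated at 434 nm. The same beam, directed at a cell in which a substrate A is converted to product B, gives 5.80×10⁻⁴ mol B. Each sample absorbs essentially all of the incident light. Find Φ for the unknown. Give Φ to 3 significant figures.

Φ = 0.852

Photons absorbed by the actinometer: 3.99×10⁻⁴ / 0.586 = 6.809×10⁻⁴ mol.
Φ(unknown) = 5.80×10⁻⁴ / 6.809×10⁻⁴ = 0.852.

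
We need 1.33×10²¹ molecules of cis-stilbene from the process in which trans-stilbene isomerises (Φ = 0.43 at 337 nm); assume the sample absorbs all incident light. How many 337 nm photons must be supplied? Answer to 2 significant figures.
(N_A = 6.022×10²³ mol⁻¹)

3.1×10²¹ photons

Product: 1.33×10²¹ / 6.022×10²³ = 0.002209 mol.
Photons that must be absorbed: 0.002209 / 0.43 = 0.005137 mol.
Photon count: 0.005137 × 6.022×10²³ = 3.1×10²¹.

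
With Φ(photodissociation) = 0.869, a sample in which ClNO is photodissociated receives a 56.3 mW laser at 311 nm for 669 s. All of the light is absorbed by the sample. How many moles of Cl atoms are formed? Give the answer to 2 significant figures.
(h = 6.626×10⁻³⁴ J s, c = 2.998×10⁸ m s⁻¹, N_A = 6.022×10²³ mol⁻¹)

8.5×10⁻⁵ mol

Photon energy at 311 nm: hc/λ = (6.626×10⁻³⁴)(2.998×10⁸)/(311×10⁻⁹) = 6.387×10⁻¹⁹ J.
Energy delivered: (56.3 mW)(669 s) = 37.66 J.
Photons incident: 37.66 / 6.387×10⁻¹⁹ = 5.896×10¹⁹, i.e. 5.896×10¹⁹/6.022×10²³ = 9.791×10⁻⁵ mol.
Product: Φ × n_abs = 0.869 × 9.791×10⁻⁵ = 8.508×10⁻⁵ mol.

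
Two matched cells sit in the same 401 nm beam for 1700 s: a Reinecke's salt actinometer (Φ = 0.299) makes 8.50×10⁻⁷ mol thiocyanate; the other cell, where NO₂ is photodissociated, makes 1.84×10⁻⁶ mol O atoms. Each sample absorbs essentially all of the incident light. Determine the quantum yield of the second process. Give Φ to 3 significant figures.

Photons absorbed by the actinometer: 8.50×10⁻⁷ / 0.299 = 2.843×10⁻⁶ mol.
Φ(unknown) = 1.84×10⁻⁶ / 2.843×10⁻⁶ = 0.647.

Φ = 0.647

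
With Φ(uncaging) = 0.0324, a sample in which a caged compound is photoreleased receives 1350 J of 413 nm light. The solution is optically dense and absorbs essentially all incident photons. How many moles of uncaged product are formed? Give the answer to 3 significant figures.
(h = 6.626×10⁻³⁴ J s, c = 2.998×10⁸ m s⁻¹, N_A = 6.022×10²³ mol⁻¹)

Photon energy at 413 nm: hc/λ = (6.626×10⁻³⁴)(2.998×10⁸)/(413×10⁻⁹) = 4.810×10⁻¹⁹ J.
Photons incident: 1350 / 4.810×10⁻¹⁹ = 2.807×10²¹, i.e. 2.807×10²¹/6.022×10²³ = 0.004661 mol.
Product: Φ × n_abs = 0.0324 × 0.004661 = 1.510×10⁻⁴ mol.

1.51×10⁻⁴ mol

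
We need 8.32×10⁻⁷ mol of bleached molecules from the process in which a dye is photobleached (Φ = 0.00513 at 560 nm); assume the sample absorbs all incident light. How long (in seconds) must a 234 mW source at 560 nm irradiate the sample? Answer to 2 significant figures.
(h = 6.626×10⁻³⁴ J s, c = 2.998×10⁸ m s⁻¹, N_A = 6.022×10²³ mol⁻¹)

Photons that must be absorbed: 8.32×10⁻⁷ / 0.00513 = 1.622×10⁻⁴ mol.
Photon energy: hc/λ = 3.547×10⁻¹⁹ J; per mole, 2.136×10⁵ J mol⁻¹.
Energy required: 1.622×10⁻⁴ × 2.136×10⁵ = 34.65 J.
Time: 34.65 J / 0.234 W = 150 s.

t ≈ 150 s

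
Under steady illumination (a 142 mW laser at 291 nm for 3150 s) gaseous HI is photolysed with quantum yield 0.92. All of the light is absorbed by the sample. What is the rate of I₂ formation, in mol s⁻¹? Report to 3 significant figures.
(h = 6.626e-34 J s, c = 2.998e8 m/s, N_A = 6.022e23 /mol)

3.18e-7 mol s⁻¹

Photon energy at 291 nm: hc/λ = (6.626e-34)(2.998e8)/(291e-9) = 6.826e-19 J.
Energy delivered: (142 mW)(3150 s) = 447.3 J.
Photons incident: 447.3 / 6.826e-19 = 6.553e20, i.e. 6.553e20/6.022e23 = 0.001088 mol.
Product formed: 0.92 × 0.001088 = 0.001001 mol.
Rate: 0.001001 / 3150 s = 3.18e-7 mol s⁻¹.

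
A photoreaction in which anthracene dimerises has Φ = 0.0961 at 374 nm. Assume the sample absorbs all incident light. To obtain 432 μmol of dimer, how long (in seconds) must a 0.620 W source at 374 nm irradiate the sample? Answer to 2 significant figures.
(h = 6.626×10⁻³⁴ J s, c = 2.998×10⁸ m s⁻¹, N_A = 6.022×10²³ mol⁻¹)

t ≈ 2300 s

Product: 432 μmol = 4.32×10⁻⁴ mol.
Photons that must be absorbed: 4.32×10⁻⁴ / 0.0961 = 0.004495 mol.
Photon energy: hc/λ = 5.311×10⁻¹⁹ J; per mole, 3.198×10⁵ J mol⁻¹.
Energy required: 0.004495 × 3.198×10⁵ = 1438 J.
Time: 1438 J / 0.62 W = 2300 s.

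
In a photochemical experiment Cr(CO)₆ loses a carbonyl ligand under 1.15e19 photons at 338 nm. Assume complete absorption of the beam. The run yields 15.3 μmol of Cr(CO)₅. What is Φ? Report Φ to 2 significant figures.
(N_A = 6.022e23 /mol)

Φ = 0.80

Product: 15.3 μmol = 1.53e-5 mol.
Moles of photons: 1.15e19 / 6.022e23 = 1.910e-5 mol.
Φ = 1.53e-5 mol / 1.910e-5 mol photons = 0.80.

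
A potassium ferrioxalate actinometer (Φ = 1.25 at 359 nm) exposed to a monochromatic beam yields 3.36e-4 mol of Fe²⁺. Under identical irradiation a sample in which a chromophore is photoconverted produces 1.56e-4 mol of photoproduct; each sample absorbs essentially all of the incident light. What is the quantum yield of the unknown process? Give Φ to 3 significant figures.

Photons absorbed by the actinometer: 3.36e-4 / 1.25 = 2.688e-4 mol.
Φ(unknown) = 1.56e-4 / 2.688e-4 = 0.580.

Φ = 0.580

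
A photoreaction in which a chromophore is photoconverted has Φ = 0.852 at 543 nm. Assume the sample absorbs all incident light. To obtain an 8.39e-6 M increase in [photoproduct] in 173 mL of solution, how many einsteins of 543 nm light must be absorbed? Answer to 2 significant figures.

Product: (8.39e-6 M)(0.173 L) = 1.451e-6 mol.
Photons that must be absorbed: 1.451e-6 / 0.852 = 1.703e-6 mol.

1.7e-6 einstein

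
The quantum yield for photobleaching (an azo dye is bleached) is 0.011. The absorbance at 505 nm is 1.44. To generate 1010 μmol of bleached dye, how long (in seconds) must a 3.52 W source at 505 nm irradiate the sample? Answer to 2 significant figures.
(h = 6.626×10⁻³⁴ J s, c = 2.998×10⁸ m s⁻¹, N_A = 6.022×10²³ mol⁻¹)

Product: 1010 μmol = 0.00101 mol.
Photons that must be absorbed: 0.00101 / 0.011 = 0.09182 mol.
Fraction absorbed: 1 − 10^(−1.44) = 0.9637.
Incident photons needed: 0.09182 / 0.9637 = 0.09528 mol.
Photon energy: hc/λ = 3.934×10⁻¹⁹ J; per mole, 2.369×10⁵ J mol⁻¹.
Energy required: 0.09528 × 2.369×10⁵ = 2.257×10⁴ J.
Time: 2.257×10⁴ J / 3.52 W = 6400 s.

t ≈ 6400 s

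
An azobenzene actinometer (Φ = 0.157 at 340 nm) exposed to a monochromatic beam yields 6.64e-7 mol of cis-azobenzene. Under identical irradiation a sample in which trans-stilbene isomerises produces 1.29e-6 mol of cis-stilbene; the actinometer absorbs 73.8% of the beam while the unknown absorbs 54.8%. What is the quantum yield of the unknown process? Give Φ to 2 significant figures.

Photons absorbed by the actinometer: 6.64e-7 / 0.157 = 4.229e-6 mol.
Incident flux: 4.229e-6 / 0.738 = 5.730e-6 einstein.
Absorbed by unknown: 0.548 × 5.730e-6 = 3.140e-6 mol.
Φ(unknown) = 1.29e-6 / 3.140e-6 = 0.41.

Φ = 0.41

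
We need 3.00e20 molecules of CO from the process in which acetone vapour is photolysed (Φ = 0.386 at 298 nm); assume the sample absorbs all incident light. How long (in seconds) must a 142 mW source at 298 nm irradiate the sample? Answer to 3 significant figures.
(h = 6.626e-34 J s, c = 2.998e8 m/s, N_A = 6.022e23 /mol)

t ≈ 3650 s

Product: 3.00e20 / 6.022e23 = 4.982e-4 mol.
Photons that must be absorbed: 4.982e-4 / 0.386 = 0.001291 mol.
Photon energy: hc/λ = 6.666e-19 J; per mole, 4.014e5 J mol⁻¹.
Energy required: 0.001291 × 4.014e5 = 518.2 J.
Time: 518.2 J / 0.142 W = 3650 s.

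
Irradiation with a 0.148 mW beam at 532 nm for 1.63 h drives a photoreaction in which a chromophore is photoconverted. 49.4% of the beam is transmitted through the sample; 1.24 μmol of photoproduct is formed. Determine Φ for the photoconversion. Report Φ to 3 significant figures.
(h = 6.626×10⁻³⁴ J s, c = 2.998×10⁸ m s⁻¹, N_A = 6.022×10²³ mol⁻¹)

Product: 1.24 μmol = 1.24×10⁻⁶ mol.
Photon energy at 532 nm: hc/λ = (6.626×10⁻³⁴)(2.998×10⁸)/(532×10⁻⁹) = 3.734×10⁻¹⁹ J.
Energy delivered: (0.148 mW)(5868 s) = 0.8685 J.
Photons incident: 0.8685 / 3.734×10⁻¹⁹ = 2.326×10¹⁸, i.e. 2.326×10¹⁸/6.022×10²³ = 3.863×10⁻⁶ mol.
Fraction absorbed: 1 − 49.4/100 = 0.5060.
Photons absorbed: 0.5060 × 3.863×10⁻⁶ = 1.955×10⁻⁶ mol.
Φ = 1.24×10⁻⁶ mol / 1.955×10⁻⁶ mol photons = 0.634.

Φ = 0.634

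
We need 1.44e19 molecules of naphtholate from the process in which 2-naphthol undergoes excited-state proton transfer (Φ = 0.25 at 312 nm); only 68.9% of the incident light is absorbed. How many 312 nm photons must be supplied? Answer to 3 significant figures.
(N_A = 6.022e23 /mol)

Product: 1.44e19 / 6.022e23 = 2.391e-5 mol.
Photons that must be absorbed: 2.391e-5 / 0.25 = 9.564e-5 mol.
Incident photons needed: 9.564e-5 / 0.689 = 1.388e-4 mol.
Photon count: 1.388e-4 × 6.022e23 = 8.36e19.

8.36e19 photons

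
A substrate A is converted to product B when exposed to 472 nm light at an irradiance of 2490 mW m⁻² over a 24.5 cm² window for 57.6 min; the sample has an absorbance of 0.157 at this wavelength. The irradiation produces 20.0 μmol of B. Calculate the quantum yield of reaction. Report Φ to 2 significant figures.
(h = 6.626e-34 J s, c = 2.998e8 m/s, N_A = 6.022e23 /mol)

Φ = 0.79

Product: 20.0 μmol = 2.00e-5 mol.
Photon energy at 472 nm: hc/λ = (6.626e-34)(2.998e8)/(472e-9) = 4.209e-19 J.
Energy delivered: (2490 mW m⁻²)(24.5e-4 m²)(3456 s) = 21.08 J.
Photons incident: 21.08 / 4.209e-19 = 5.008e19, i.e. 5.008e19/6.022e23 = 8.316e-5 mol.
Fraction absorbed: 1 − 10^(−0.157) = 0.3034.
Photons absorbed: 0.3034 × 8.316e-5 = 2.523e-5 mol.
Φ = 2.00e-5 mol / 2.523e-5 mol photons = 0.79.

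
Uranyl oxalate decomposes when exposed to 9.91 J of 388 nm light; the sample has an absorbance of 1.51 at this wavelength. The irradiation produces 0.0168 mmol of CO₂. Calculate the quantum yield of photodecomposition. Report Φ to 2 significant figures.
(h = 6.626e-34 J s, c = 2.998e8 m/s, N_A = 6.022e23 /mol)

Product: 0.0168 mmol = 1.68e-5 mol.
Photon energy at 388 nm: hc/λ = (6.626e-34)(2.998e8)/(388e-9) = 5.120e-19 J.
Photons incident: 9.91 / 5.120e-19 = 1.936e19, i.e. 1.936e19/6.022e23 = 3.215e-5 mol.
Fraction absorbed: 1 − 10^(−1.51) = 0.9691.
Photons absorbed: 0.9691 × 3.215e-5 = 3.116e-5 mol.
Φ = 1.68e-5 mol / 3.116e-5 mol photons = 0.54.

Φ = 0.54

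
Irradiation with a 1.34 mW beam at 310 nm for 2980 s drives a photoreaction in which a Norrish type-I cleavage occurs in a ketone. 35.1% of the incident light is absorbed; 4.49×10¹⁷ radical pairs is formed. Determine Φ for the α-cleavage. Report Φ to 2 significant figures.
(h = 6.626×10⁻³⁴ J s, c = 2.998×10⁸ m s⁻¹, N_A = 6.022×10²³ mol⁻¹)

Φ = 0.21

Product: 4.49×10¹⁷ / 6.022×10²³ = 7.456×10⁻⁷ mol.
Photon energy at 310 nm: hc/λ = (6.626×10⁻³⁴)(2.998×10⁸)/(310×10⁻⁹) = 6.408×10⁻¹⁹ J.
Energy delivered: (1.34 mW)(2980 s) = 3.993 J.
Photons incident: 3.993 / 6.408×10⁻¹⁹ = 6.231×10¹⁸, i.e. 6.231×10¹⁸/6.022×10²³ = 1.035×10⁻⁵ mol.
Photons absorbed: 0.351 × 1.035×10⁻⁵ = 3.633×10⁻⁶ mol.
Φ = 7.456×10⁻⁷ mol / 3.633×10⁻⁶ mol photons = 0.21.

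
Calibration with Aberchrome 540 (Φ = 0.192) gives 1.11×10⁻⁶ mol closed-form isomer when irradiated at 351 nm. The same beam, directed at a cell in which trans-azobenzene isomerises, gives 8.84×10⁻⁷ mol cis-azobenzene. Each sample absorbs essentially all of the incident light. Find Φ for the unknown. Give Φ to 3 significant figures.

Φ = 0.153

Photons absorbed by the actinometer: 1.11×10⁻⁶ / 0.192 = 5.781×10⁻⁶ mol.
Φ(unknown) = 8.84×10⁻⁷ / 5.781×10⁻⁶ = 0.153.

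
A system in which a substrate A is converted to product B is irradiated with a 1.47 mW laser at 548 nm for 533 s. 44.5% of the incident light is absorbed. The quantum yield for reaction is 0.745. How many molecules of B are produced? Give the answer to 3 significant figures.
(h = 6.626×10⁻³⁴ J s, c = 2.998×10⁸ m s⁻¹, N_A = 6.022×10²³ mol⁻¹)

7.17×10¹⁷ molecules

Photon energy at 548 nm: hc/λ = (6.626×10⁻³⁴)(2.998×10⁸)/(548×10⁻⁹) = 3.625×10⁻¹⁹ J.
Energy delivered: (1.47 mW)(533 s) = 0.7835 J.
Photons incident: 0.7835 / 3.625×10⁻¹⁹ = 2.161×10¹⁸, i.e. 2.161×10¹⁸/6.022×10²³ = 3.589×10⁻⁶ mol.
Photons absorbed: 0.445 × 3.589×10⁻⁶ = 1.597×10⁻⁶ mol.
Product: Φ × n_abs = 0.745 × 1.597×10⁻⁶ = 1.190×10⁻⁶ mol.
As a count: 1.190×10⁻⁶ × 6.022×10²³ = 7.17×10¹⁷.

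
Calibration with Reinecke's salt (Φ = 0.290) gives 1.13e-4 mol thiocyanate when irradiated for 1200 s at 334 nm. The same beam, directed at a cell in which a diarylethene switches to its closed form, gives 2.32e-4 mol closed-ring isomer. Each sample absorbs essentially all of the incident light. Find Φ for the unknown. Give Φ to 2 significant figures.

Φ = 0.60

Photons absorbed by the actinometer: 1.13e-4 / 0.290 = 3.897e-4 mol.
Φ(unknown) = 2.32e-4 / 3.897e-4 = 0.60.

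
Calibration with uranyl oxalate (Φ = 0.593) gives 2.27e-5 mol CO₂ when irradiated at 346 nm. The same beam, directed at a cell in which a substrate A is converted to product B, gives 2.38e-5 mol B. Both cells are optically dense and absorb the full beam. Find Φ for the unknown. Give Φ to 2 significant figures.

Φ = 0.62

Photons absorbed by the actinometer: 2.27e-5 / 0.593 = 3.828e-5 mol.
Φ(unknown) = 2.38e-5 / 3.828e-5 = 0.62.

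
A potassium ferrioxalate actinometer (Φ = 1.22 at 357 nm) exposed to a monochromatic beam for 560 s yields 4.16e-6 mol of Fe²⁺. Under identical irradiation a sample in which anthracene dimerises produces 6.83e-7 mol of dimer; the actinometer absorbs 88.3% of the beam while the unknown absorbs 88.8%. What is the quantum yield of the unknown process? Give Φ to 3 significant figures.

Photons absorbed by the actinometer: 4.16e-6 / 1.22 = 3.410e-6 mol.
Incident flux: 3.410e-6 / 0.883 = 3.862e-6 einstein.
Absorbed by unknown: 0.888 × 3.862e-6 = 3.429e-6 mol.
Φ(unknown) = 6.83e-7 / 3.429e-6 = 0.199.

Φ = 0.199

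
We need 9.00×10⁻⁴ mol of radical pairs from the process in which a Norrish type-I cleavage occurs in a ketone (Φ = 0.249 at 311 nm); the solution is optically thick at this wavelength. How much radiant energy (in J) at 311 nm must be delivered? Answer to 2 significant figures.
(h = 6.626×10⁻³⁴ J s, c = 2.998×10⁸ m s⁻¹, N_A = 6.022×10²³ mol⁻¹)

1400 J

Photons that must be absorbed: 9.00×10⁻⁴ / 0.249 = 0.003614 mol.
Photon energy: hc/λ = 6.387×10⁻¹⁹ J; per mole, 3.846×10⁵ J mol⁻¹.
Energy required: 0.003614 × 3.846×10⁵ = 1400 J.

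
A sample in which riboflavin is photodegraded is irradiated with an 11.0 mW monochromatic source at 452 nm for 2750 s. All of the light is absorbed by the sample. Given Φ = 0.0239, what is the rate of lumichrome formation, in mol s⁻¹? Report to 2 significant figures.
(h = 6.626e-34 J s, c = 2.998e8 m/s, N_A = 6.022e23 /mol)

Photon energy at 452 nm: hc/λ = (6.626e-34)(2.998e8)/(452e-9) = 4.395e-19 J.
Energy delivered: (11.0 mW)(2750 s) = 30.25 J.
Photons incident: 30.25 / 4.395e-19 = 6.883e19, i.e. 6.883e19/6.022e23 = 1.143e-4 mol.
Product formed: 0.0239 × 1.143e-4 = 2.732e-6 mol.
Rate: 2.732e-6 / 2750 s = 9.9e-10 mol s⁻¹.

9.9e-10 mol s⁻¹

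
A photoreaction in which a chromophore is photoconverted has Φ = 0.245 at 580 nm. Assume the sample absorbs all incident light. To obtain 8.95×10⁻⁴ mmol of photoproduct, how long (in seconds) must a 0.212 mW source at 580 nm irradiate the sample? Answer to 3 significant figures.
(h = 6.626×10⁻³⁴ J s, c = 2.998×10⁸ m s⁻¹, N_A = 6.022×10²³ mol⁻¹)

Product: 8.95×10⁻⁴ mmol = 8.95×10⁻⁷ mol.
Photons that must be absorbed: 8.95×10⁻⁷ / 0.245 = 3.653×10⁻⁶ mol.
Photon energy: hc/λ = 3.425×10⁻¹⁹ J; per mole, 2.063×10⁵ J mol⁻¹.
Energy required: 3.653×10⁻⁶ × 2.063×10⁵ = 0.7536 J.
Time: 0.7536 J / 0.000212 W = 3550 s.

t ≈ 3550 s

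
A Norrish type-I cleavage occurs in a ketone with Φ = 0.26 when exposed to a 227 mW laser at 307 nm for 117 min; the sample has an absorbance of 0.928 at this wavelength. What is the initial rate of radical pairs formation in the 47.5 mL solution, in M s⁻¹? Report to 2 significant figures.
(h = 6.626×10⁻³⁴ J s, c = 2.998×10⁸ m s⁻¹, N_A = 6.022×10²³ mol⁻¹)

2.8×10⁻⁶ M s⁻¹

Photon energy at 307 nm: hc/λ = (6.626×10⁻³⁴)(2.998×10⁸)/(307×10⁻⁹) = 6.471×10⁻¹⁹ J.
Energy delivered: (227 mW)(7020 s) = 1594 J.
Photons incident: 1594 / 6.471×10⁻¹⁹ = 2.463×10²¹, i.e. 2.463×10²¹/6.022×10²³ = 0.004090 mol.
Fraction absorbed: 1 − 10^(−0.928) = 0.8820.
Photons absorbed: 0.8820 × 0.004090 = 0.003607 mol.
Product formed: 0.26 × 0.003607 = 9.378×10⁻⁴ mol.
Rate: 9.378×10⁻⁴ mol / (7020 s × 0.0475 L) = 2.8×10⁻⁶ M s⁻¹.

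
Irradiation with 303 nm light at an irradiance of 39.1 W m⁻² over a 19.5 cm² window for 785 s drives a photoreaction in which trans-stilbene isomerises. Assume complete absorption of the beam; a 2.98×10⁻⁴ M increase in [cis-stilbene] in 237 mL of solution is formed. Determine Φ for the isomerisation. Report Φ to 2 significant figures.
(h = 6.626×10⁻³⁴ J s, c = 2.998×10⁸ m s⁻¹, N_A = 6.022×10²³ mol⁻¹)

Product: (2.98×10⁻⁴ M)(0.237 L) = 7.063×10⁻⁵ mol.
Photon energy at 303 nm: hc/λ = (6.626×10⁻³⁴)(2.998×10⁸)/(303×10⁻⁹) = 6.556×10⁻¹⁹ J.
Energy delivered: (39.1 W m⁻²)(19.5×10⁻⁴ m²)(785 s) = 59.85 J.
Photons incident: 59.85 / 6.556×10⁻¹⁹ = 9.129×10¹⁹, i.e. 9.129×10¹⁹/6.022×10²³ = 1.516×10⁻⁴ mol.
Φ = 7.063×10⁻⁵ mol / 1.516×10⁻⁴ mol photons = 0.47.

Φ = 0.47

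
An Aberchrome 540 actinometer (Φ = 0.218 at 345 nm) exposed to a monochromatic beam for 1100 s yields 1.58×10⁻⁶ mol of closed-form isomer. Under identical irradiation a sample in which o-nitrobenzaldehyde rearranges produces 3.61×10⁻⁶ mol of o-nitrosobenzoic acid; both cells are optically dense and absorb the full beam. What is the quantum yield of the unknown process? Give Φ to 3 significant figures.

Photons absorbed by the actinometer: 1.58×10⁻⁶ / 0.218 = 7.248×10⁻⁶ mol.
Φ(unknown) = 3.61×10⁻⁶ / 7.248×10⁻⁶ = 0.498.

Φ = 0.498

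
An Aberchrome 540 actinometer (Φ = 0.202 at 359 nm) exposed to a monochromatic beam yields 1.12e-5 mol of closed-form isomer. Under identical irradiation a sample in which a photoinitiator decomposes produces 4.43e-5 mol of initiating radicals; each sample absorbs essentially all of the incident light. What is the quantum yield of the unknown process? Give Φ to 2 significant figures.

Φ = 0.80

Photons absorbed by the actinometer: 1.12e-5 / 0.202 = 5.545e-5 mol.
Φ(unknown) = 4.43e-5 / 5.545e-5 = 0.80.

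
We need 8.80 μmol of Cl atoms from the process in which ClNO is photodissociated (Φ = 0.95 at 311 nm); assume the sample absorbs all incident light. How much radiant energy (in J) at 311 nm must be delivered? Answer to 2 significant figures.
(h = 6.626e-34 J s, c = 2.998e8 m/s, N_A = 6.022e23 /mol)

Product: 8.80 μmol = 8.80e-6 mol.
Photons that must be absorbed: 8.80e-6 / 0.95 = 9.263e-6 mol.
Photon energy: hc/λ = 6.387e-19 J; per mole, 3.846e5 J mol⁻¹.
Energy required: 9.263e-6 × 3.846e5 = 3.6 J.

3.6 J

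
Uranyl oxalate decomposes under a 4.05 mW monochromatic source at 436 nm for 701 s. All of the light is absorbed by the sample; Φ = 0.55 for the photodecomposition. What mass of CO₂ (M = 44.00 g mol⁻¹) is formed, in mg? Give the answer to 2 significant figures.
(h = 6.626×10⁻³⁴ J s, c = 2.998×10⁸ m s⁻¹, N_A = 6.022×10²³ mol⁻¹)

Photon energy at 436 nm: hc/λ = (6.626×10⁻³⁴)(2.998×10⁸)/(436×10⁻⁹) = 4.556×10⁻¹⁹ J.
Energy delivered: (4.05 mW)(701 s) = 2.839 J.
Photons incident: 2.839 / 4.556×10⁻¹⁹ = 6.231×10¹⁸, i.e. 6.231×10¹⁸/6.022×10²³ = 1.035×10⁻⁵ mol.
Product: Φ × n_abs = 0.55 × 1.035×10⁻⁵ = 5.693×10⁻⁶ mol.
Mass: 5.693×10⁻⁶ × 44.00 = 2.505×10⁻⁴ g = 0.25 mg.

0.25 mg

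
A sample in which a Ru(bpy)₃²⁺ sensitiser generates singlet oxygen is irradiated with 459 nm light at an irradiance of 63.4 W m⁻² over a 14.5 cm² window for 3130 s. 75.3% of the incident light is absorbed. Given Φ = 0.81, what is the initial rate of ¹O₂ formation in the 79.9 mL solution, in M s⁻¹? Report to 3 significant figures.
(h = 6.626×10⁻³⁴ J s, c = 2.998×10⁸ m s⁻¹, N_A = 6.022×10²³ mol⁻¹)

Photon energy at 459 nm: hc/λ = (6.626×10⁻³⁴)(2.998×10⁸)/(459×10⁻⁹) = 4.328×10⁻¹⁹ J.
Energy delivered: (63.4 W m⁻²)(14.5×10⁻⁴ m²)(3130 s) = 287.7 J.
Photons incident: 287.7 / 4.328×10⁻¹⁹ = 6.647×10²⁰, i.e. 6.647×10²⁰/6.022×10²³ = 0.001104 mol.
Photons absorbed: 0.753 × 0.001104 = 8.313×10⁻⁴ mol.
Product formed: 0.81 × 8.313×10⁻⁴ = 6.734×10⁻⁴ mol.
Rate: 6.734×10⁻⁴ mol / (3130 s × 0.0799 L) = 2.69×10⁻⁶ M s⁻¹.

2.69×10⁻⁶ M s⁻¹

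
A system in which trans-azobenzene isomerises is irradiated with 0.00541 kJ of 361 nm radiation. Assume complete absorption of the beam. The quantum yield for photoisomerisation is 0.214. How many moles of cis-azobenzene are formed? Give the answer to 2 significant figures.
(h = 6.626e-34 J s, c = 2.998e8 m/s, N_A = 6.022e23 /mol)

3.5e-6 mol

Photon energy at 361 nm: hc/λ = (6.626e-34)(2.998e8)/(361e-9) = 5.503e-19 J.
Incident energy: 0.00541 kJ = 5.41 J.
Photons incident: 5.41 / 5.503e-19 = 9.831e18, i.e. 9.831e18/6.022e23 = 1.633e-5 mol.
Product: Φ × n_abs = 0.214 × 1.633e-5 = 3.495e-6 mol.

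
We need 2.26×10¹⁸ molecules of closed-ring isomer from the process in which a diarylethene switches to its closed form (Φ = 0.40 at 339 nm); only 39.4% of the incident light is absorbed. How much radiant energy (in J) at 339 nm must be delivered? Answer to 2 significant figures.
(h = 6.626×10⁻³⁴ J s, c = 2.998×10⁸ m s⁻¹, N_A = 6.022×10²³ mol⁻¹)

Product: 2.26×10¹⁸ / 6.022×10²³ = 3.753×10⁻⁶ mol.
Photons that must be absorbed: 3.753×10⁻⁶ / 0.40 = 9.382×10⁻⁶ mol.
Incident photons needed: 9.382×10⁻⁶ / 0.394 = 2.381×10⁻⁵ mol.
Photon energy: hc/λ = 5.860×10⁻¹⁹ J; per mole, 3.529×10⁵ J mol⁻¹.
Energy required: 2.381×10⁻⁵ × 3.529×10⁵ = 8.4 J.

8.4 J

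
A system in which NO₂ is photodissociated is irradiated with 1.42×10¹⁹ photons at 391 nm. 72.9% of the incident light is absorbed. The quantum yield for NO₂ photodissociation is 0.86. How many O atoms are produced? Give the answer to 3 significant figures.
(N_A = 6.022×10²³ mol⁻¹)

Moles of photons: 1.42×10¹⁹ / 6.022×10²³ = 2.358×10⁻⁵ mol.
Photons absorbed: 0.729 × 2.358×10⁻⁵ = 1.719×10⁻⁵ mol.
Product: Φ × n_abs = 0.86 × 1.719×10⁻⁵ = 1.478×10⁻⁵ mol.
As a count: 1.478×10⁻⁵ × 6.022×10²³ = 8.90×10¹⁸.

8.90×10¹⁸ atoms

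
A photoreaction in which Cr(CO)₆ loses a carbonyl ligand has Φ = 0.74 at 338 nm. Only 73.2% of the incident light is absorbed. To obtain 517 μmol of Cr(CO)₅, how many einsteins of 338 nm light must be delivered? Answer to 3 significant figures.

9.54e-4 einstein

Product: 517 μmol = 5.17e-4 mol.
Photons that must be absorbed: 5.17e-4 / 0.74 = 6.986e-4 mol.
Incident photons needed: 6.986e-4 / 0.732 = 9.544e-4 mol.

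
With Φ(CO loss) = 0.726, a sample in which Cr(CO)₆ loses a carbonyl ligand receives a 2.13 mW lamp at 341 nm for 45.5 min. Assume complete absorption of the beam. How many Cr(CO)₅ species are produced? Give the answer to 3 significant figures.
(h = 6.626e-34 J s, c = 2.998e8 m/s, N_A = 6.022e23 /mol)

Photon energy at 341 nm: hc/λ = (6.626e-34)(2.998e8)/(341e-9) = 5.825e-19 J.
Energy delivered: (2.13 mW)(2730 s) = 5.815 J.
Photons incident: 5.815 / 5.825e-19 = 9.983e18, i.e. 9.983e18/6.022e23 = 1.658e-5 mol.
Product: Φ × n_abs = 0.726 × 1.658e-5 = 1.204e-5 mol.
As a count: 1.204e-5 × 6.022e23 = 7.25e18.

7.25e18 species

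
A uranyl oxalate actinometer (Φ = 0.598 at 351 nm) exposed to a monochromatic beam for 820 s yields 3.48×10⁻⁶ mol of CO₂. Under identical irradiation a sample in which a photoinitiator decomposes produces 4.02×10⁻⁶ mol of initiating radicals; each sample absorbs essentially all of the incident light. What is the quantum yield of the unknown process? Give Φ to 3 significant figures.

Φ = 0.691

Photons absorbed by the actinometer: 3.48×10⁻⁶ / 0.598 = 5.819×10⁻⁶ mol.
Φ(unknown) = 4.02×10⁻⁶ / 5.819×10⁻⁶ = 0.691.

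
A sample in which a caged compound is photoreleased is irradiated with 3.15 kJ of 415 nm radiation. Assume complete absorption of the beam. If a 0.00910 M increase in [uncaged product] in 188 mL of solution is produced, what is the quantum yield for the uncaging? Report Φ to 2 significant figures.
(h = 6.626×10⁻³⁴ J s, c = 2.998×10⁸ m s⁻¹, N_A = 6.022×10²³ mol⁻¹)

Product: (0.00910 M)(0.188 L) = 0.001711 mol.
Photon energy at 415 nm: hc/λ = (6.626×10⁻³⁴)(2.998×10⁸)/(415×10⁻⁹) = 4.787×10⁻¹⁹ J.
Incident energy: 3.15 kJ = 3150 J.
Photons incident: 3150 / 4.787×10⁻¹⁹ = 6.580×10²¹, i.e. 6.580×10²¹/6.022×10²³ = 0.01093 mol.
Φ = 0.001711 mol / 0.01093 mol photons = 0.16.

Φ = 0.16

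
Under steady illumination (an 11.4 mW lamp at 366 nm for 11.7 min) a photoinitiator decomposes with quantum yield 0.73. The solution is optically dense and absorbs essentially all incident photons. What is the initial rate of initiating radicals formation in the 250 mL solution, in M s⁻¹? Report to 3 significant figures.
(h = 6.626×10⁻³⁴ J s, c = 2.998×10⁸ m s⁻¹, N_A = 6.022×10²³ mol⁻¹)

1.02×10⁻⁷ M s⁻¹

Photon energy at 366 nm: hc/λ = (6.626×10⁻³⁴)(2.998×10⁸)/(366×10⁻⁹) = 5.428×10⁻¹⁹ J.
Energy delivered: (11.4 mW)(702 s) = 8.003 J.
Photons incident: 8.003 / 5.428×10⁻¹⁹ = 1.474×10¹⁹, i.e. 1.474×10¹⁹/6.022×10²³ = 2.448×10⁻⁵ mol.
Product formed: 0.73 × 2.448×10⁻⁵ = 1.787×10⁻⁵ mol.
Rate: 1.787×10⁻⁵ mol / (702 s × 0.25 L) = 1.02×10⁻⁷ M s⁻¹.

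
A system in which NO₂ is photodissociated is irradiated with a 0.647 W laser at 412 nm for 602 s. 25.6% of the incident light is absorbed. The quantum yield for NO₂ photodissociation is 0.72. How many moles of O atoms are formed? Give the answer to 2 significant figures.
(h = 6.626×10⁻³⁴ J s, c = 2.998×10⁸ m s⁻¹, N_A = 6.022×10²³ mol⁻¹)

2.5×10⁻⁴ mol

Photon energy at 412 nm: hc/λ = (6.626×10⁻³⁴)(2.998×10⁸)/(412×10⁻⁹) = 4.822×10⁻¹⁹ J.
Energy delivered: (0.647 W)(602 s) = 389.5 J.
Photons incident: 389.5 / 4.822×10⁻¹⁹ = 8.078×10²⁰, i.e. 8.078×10²⁰/6.022×10²³ = 0.001341 mol.
Photons absorbed: 0.256 × 0.001341 = 3.433×10⁻⁴ mol.
Product: Φ × n_abs = 0.72 × 3.433×10⁻⁴ = 2.472×10⁻⁴ mol.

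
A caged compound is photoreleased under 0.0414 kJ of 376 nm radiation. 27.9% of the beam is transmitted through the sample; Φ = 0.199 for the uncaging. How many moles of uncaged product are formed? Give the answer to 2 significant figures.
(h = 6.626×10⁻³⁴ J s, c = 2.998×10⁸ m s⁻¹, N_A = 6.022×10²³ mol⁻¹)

1.9×10⁻⁵ mol

Photon energy at 376 nm: hc/λ = (6.626×10⁻³⁴)(2.998×10⁸)/(376×10⁻⁹) = 5.283×10⁻¹⁹ J.
Incident energy: 0.0414 kJ = 41.4 J.
Photons incident: 41.4 / 5.283×10⁻¹⁹ = 7.836×10¹⁹, i.e. 7.836×10¹⁹/6.022×10²³ = 1.301×10⁻⁴ mol.
Fraction absorbed: 1 − 27.9/100 = 0.7210.
Photons absorbed: 0.7210 × 1.301×10⁻⁴ = 9.380×10⁻⁵ mol.
Product: Φ × n_abs = 0.199 × 9.380×10⁻⁵ = 1.867×10⁻⁵ mol.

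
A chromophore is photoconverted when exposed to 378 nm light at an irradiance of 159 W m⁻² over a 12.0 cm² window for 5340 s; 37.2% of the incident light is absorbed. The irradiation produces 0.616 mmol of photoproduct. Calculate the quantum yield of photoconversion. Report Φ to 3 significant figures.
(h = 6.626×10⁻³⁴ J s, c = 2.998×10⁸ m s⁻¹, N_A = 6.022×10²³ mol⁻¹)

Φ = 0.514

Product: 0.616 mmol = 6.16×10⁻⁴ mol.
Photon energy at 378 nm: hc/λ = (6.626×10⁻³⁴)(2.998×10⁸)/(378×10⁻⁹) = 5.255×10⁻¹⁹ J.
Energy delivered: (159 W m⁻²)(12.0×10⁻⁴ m²)(5340 s) = 1019 J.
Photons incident: 1019 / 5.255×10⁻¹⁹ = 1.939×10²¹, i.e. 1.939×10²¹/6.022×10²³ = 0.003220 mol.
Photons absorbed: 0.372 × 0.003220 = 0.001198 mol.
Φ = 6.16×10⁻⁴ mol / 0.001198 mol photons = 0.514.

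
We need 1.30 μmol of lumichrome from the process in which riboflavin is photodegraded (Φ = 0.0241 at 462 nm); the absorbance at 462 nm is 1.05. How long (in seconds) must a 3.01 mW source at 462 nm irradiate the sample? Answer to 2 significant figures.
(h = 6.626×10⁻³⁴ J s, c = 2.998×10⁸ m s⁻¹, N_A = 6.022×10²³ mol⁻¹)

t ≈ 5100 s

Product: 1.30 μmol = 1.30×10⁻⁶ mol.
Photons that must be absorbed: 1.30×10⁻⁶ / 0.0241 = 5.394×10⁻⁵ mol.
Fraction absorbed: 1 − 10^(−1.05) = 0.9109.
Incident photons needed: 5.394×10⁻⁵ / 0.9109 = 5.922×10⁻⁵ mol.
Photon energy: hc/λ = 4.300×10⁻¹⁹ J; per mole, 2.589×10⁵ J mol⁻¹.
Energy required: 5.922×10⁻⁵ × 2.589×10⁵ = 15.33 J.
Time: 15.33 J / 0.00301 W = 5100 s.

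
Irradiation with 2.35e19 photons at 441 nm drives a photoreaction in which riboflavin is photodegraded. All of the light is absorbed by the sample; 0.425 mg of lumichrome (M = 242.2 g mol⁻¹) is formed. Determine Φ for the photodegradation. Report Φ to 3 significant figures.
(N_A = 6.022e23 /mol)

Φ = 0.0450

Product: 0.425 mg / 242.2 g mol⁻¹ = 1.755e-6 mol.
Moles of photons: 2.35e19 / 6.022e23 = 3.902e-5 mol.
Φ = 1.755e-6 mol / 3.902e-5 mol photons = 0.0450.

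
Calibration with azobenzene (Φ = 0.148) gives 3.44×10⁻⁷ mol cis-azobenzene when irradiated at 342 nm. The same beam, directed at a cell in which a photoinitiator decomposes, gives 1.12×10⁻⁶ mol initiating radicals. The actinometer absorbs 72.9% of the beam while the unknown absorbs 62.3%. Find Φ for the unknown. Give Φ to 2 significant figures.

Photons absorbed by the actinometer: 3.44×10⁻⁷ / 0.148 = 2.324×10⁻⁶ mol.
Incident flux: 2.324×10⁻⁶ / 0.729 = 3.188×10⁻⁶ einstein.
Absorbed by unknown: 0.623 × 3.188×10⁻⁶ = 1.986×10⁻⁶ mol.
Φ(unknown) = 1.12×10⁻⁶ / 1.986×10⁻⁶ = 0.56.

Φ = 0.56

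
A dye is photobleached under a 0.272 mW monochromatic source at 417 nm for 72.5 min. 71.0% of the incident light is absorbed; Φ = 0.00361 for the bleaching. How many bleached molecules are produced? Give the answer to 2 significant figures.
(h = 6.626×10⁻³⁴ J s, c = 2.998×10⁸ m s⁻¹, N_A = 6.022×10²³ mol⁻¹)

Photon energy at 417 nm: hc/λ = (6.626×10⁻³⁴)(2.998×10⁸)/(417×10⁻⁹) = 4.764×10⁻¹⁹ J.
Energy delivered: (0.272 mW)(4350 s) = 1.183 J.
Photons incident: 1.183 / 4.764×10⁻¹⁹ = 2.483×10¹⁸, i.e. 2.483×10¹⁸/6.022×10²³ = 4.123×10⁻⁶ mol.
Photons absorbed: 0.710 × 4.123×10⁻⁶ = 2.927×10⁻⁶ mol.
Product: Φ × n_abs = 0.00361 × 2.927×10⁻⁶ = 1.057×10⁻⁸ mol.
As a count: 1.057×10⁻⁸ × 6.022×10²³ = 6.4×10¹⁵.

6.4×10¹⁵ bleached molecules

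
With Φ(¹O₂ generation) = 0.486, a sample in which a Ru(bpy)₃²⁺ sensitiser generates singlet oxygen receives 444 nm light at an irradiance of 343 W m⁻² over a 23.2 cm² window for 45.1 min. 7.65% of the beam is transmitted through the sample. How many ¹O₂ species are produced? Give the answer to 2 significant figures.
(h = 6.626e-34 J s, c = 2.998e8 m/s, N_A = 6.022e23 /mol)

Photon energy at 444 nm: hc/λ = (6.626e-34)(2.998e8)/(444e-9) = 4.474e-19 J.
Energy delivered: (343 W m⁻²)(23.2e-4 m²)(2706 s) = 2153 J.
Photons incident: 2153 / 4.474e-19 = 4.812e21, i.e. 4.812e21/6.022e23 = 0.007991 mol.
Fraction absorbed: 1 − 7.65/100 = 0.9235.
Photons absorbed: 0.9235 × 0.007991 = 0.007380 mol.
Product: Φ × n_abs = 0.486 × 0.007380 = 0.003587 mol.
As a count: 0.003587 × 6.022e23 = 2.2e21.

2.2e21 species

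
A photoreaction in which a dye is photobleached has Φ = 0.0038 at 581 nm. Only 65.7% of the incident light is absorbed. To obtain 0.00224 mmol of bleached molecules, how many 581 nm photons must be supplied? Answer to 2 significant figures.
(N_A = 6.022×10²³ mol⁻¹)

Product: 0.00224 mmol = 2.24×10⁻⁶ mol.
Photons that must be absorbed: 2.24×10⁻⁶ / 0.0038 = 5.895×10⁻⁴ mol.
Incident photons needed: 5.895×10⁻⁴ / 0.657 = 8.973×10⁻⁴ mol.
Photon count: 8.973×10⁻⁴ × 6.022×10²³ = 5.4×10²⁰.

5.4×10²⁰ photons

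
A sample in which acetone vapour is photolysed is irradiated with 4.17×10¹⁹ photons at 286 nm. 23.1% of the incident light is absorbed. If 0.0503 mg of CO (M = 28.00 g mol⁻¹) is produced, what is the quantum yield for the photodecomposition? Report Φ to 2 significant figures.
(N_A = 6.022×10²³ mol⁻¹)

Product: 0.0503 mg / 28.00 g mol⁻¹ = 1.796×10⁻⁶ mol.
Moles of photons: 4.17×10¹⁹ / 6.022×10²³ = 6.925×10⁻⁵ mol.
Photons absorbed: 0.231 × 6.925×10⁻⁵ = 1.600×10⁻⁵ mol.
Φ = 1.796×10⁻⁶ mol / 1.600×10⁻⁵ mol photons = 0.11.

Φ = 0.11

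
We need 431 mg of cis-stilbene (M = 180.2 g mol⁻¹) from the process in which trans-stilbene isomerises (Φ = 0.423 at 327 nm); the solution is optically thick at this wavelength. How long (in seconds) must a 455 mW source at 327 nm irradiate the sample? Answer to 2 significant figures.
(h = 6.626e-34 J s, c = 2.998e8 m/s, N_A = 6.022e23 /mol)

Product: 431 mg / 180.2 g mol⁻¹ = 0.002392 mol.
Photons that must be absorbed: 0.002392 / 0.423 = 0.005655 mol.
Photon energy: hc/λ = 6.075e-19 J; per mole, 3.658e5 J mol⁻¹.
Energy required: 0.005655 × 3.658e5 = 2069 J.
Time: 2069 J / 0.455 W = 4500 s.

t ≈ 4500 s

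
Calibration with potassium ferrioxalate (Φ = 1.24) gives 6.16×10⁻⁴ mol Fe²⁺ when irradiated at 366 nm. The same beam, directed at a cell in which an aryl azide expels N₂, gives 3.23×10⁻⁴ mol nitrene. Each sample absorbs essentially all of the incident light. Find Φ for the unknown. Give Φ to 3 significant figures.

Φ = 0.650

Photons absorbed by the actinometer: 6.16×10⁻⁴ / 1.24 = 4.968×10⁻⁴ mol.
Φ(unknown) = 3.23×10⁻⁴ / 4.968×10⁻⁴ = 0.650.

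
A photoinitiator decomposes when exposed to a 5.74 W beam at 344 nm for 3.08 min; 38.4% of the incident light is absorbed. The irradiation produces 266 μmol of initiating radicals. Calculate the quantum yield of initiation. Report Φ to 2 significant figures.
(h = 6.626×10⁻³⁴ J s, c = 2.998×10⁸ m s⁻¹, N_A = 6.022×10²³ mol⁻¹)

Product: 266 μmol = 2.66×10⁻⁴ mol.
Photon energy at 344 nm: hc/λ = (6.626×10⁻³⁴)(2.998×10⁸)/(344×10⁻⁹) = 5.775×10⁻¹⁹ J.
Energy delivered: (5.74 W)(184.8 s) = 1061 J.
Photons incident: 1061 / 5.775×10⁻¹⁹ = 1.837×10²¹, i.e. 1.837×10²¹/6.022×10²³ = 0.003050 mol.
Photons absorbed: 0.384 × 0.003050 = 0.001171 mol.
Φ = 2.66×10⁻⁴ mol / 0.001171 mol photons = 0.23.

Φ = 0.23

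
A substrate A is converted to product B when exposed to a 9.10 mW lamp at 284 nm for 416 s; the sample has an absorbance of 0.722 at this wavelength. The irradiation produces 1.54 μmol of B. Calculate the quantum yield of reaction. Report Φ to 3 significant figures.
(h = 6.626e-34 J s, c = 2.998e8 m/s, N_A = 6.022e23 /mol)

Φ = 0.211

Product: 1.54 μmol = 1.54e-6 mol.
Photon energy at 284 nm: hc/λ = (6.626e-34)(2.998e8)/(284e-9) = 6.995e-19 J.
Energy delivered: (9.10 mW)(416 s) = 3.786 J.
Photons incident: 3.786 / 6.995e-19 = 5.412e18, i.e. 5.412e18/6.022e23 = 8.987e-6 mol.
Fraction absorbed: 1 − 10^(−0.722) = 0.8103.
Photons absorbed: 0.8103 × 8.987e-6 = 7.282e-6 mol.
Φ = 1.54e-6 mol / 7.282e-6 mol photons = 0.211.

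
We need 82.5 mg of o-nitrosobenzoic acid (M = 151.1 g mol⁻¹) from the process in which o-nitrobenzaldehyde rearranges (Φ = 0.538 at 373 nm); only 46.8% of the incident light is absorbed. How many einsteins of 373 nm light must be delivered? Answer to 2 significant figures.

0.0022 einstein

Product: 82.5 mg / 151.1 g mol⁻¹ = 5.460×10⁻⁴ mol.
Photons that must be absorbed: 5.460×10⁻⁴ / 0.538 = 0.001015 mol.
Incident photons needed: 0.001015 / 0.468 = 0.002169 mol.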